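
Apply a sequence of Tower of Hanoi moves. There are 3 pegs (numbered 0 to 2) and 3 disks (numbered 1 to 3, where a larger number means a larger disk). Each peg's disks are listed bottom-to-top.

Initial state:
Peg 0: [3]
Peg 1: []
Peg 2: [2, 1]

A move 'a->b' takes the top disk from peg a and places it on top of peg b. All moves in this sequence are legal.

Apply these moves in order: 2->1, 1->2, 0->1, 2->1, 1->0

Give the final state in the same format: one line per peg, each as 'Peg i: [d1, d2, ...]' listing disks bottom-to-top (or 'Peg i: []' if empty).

After move 1 (2->1):
Peg 0: [3]
Peg 1: [1]
Peg 2: [2]

After move 2 (1->2):
Peg 0: [3]
Peg 1: []
Peg 2: [2, 1]

After move 3 (0->1):
Peg 0: []
Peg 1: [3]
Peg 2: [2, 1]

After move 4 (2->1):
Peg 0: []
Peg 1: [3, 1]
Peg 2: [2]

After move 5 (1->0):
Peg 0: [1]
Peg 1: [3]
Peg 2: [2]

Answer: Peg 0: [1]
Peg 1: [3]
Peg 2: [2]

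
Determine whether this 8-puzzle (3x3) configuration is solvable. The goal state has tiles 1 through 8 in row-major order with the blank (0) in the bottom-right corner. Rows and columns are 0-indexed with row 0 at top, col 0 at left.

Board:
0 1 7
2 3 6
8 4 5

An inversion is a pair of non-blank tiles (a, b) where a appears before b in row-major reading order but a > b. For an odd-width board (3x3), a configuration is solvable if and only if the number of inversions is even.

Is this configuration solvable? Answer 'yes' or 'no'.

Answer: no

Derivation:
Inversions (pairs i<j in row-major order where tile[i] > tile[j] > 0): 9
9 is odd, so the puzzle is not solvable.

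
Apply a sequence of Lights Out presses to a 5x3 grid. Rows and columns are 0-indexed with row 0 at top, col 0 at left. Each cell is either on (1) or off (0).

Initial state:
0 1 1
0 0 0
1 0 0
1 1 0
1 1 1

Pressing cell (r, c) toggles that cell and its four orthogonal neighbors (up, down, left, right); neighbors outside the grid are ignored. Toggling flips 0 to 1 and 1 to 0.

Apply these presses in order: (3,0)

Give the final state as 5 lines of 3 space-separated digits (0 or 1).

After press 1 at (3,0):
0 1 1
0 0 0
0 0 0
0 0 0
0 1 1

Answer: 0 1 1
0 0 0
0 0 0
0 0 0
0 1 1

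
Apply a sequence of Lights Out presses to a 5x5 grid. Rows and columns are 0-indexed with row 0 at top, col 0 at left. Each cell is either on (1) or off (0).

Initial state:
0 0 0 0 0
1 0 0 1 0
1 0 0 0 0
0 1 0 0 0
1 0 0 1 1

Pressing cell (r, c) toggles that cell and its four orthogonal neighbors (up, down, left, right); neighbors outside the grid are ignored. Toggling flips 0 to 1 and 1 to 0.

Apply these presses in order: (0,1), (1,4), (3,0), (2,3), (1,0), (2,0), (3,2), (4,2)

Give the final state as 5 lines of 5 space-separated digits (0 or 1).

Answer: 0 1 1 0 1
1 0 0 1 1
0 1 0 1 0
0 1 0 0 0
0 1 0 0 1

Derivation:
After press 1 at (0,1):
1 1 1 0 0
1 1 0 1 0
1 0 0 0 0
0 1 0 0 0
1 0 0 1 1

After press 2 at (1,4):
1 1 1 0 1
1 1 0 0 1
1 0 0 0 1
0 1 0 0 0
1 0 0 1 1

After press 3 at (3,0):
1 1 1 0 1
1 1 0 0 1
0 0 0 0 1
1 0 0 0 0
0 0 0 1 1

After press 4 at (2,3):
1 1 1 0 1
1 1 0 1 1
0 0 1 1 0
1 0 0 1 0
0 0 0 1 1

After press 5 at (1,0):
0 1 1 0 1
0 0 0 1 1
1 0 1 1 0
1 0 0 1 0
0 0 0 1 1

After press 6 at (2,0):
0 1 1 0 1
1 0 0 1 1
0 1 1 1 0
0 0 0 1 0
0 0 0 1 1

After press 7 at (3,2):
0 1 1 0 1
1 0 0 1 1
0 1 0 1 0
0 1 1 0 0
0 0 1 1 1

After press 8 at (4,2):
0 1 1 0 1
1 0 0 1 1
0 1 0 1 0
0 1 0 0 0
0 1 0 0 1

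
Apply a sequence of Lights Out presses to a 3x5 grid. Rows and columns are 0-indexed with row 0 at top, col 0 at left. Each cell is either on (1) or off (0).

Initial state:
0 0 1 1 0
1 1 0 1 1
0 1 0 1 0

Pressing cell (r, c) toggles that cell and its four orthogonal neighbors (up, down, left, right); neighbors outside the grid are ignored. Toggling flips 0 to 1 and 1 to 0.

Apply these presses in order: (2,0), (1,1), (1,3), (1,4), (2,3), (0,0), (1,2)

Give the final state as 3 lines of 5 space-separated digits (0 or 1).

After press 1 at (2,0):
0 0 1 1 0
0 1 0 1 1
1 0 0 1 0

After press 2 at (1,1):
0 1 1 1 0
1 0 1 1 1
1 1 0 1 0

After press 3 at (1,3):
0 1 1 0 0
1 0 0 0 0
1 1 0 0 0

After press 4 at (1,4):
0 1 1 0 1
1 0 0 1 1
1 1 0 0 1

After press 5 at (2,3):
0 1 1 0 1
1 0 0 0 1
1 1 1 1 0

After press 6 at (0,0):
1 0 1 0 1
0 0 0 0 1
1 1 1 1 0

After press 7 at (1,2):
1 0 0 0 1
0 1 1 1 1
1 1 0 1 0

Answer: 1 0 0 0 1
0 1 1 1 1
1 1 0 1 0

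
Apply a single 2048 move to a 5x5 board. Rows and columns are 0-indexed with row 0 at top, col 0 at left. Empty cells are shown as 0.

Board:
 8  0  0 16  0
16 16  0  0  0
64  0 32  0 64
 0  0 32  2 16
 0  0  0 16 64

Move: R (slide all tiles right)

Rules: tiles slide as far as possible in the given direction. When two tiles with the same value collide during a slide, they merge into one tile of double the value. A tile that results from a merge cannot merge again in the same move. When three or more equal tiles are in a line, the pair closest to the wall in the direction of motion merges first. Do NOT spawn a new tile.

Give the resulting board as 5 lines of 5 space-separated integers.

Answer:  0  0  0  8 16
 0  0  0  0 32
 0  0 64 32 64
 0  0 32  2 16
 0  0  0 16 64

Derivation:
Slide right:
row 0: [8, 0, 0, 16, 0] -> [0, 0, 0, 8, 16]
row 1: [16, 16, 0, 0, 0] -> [0, 0, 0, 0, 32]
row 2: [64, 0, 32, 0, 64] -> [0, 0, 64, 32, 64]
row 3: [0, 0, 32, 2, 16] -> [0, 0, 32, 2, 16]
row 4: [0, 0, 0, 16, 64] -> [0, 0, 0, 16, 64]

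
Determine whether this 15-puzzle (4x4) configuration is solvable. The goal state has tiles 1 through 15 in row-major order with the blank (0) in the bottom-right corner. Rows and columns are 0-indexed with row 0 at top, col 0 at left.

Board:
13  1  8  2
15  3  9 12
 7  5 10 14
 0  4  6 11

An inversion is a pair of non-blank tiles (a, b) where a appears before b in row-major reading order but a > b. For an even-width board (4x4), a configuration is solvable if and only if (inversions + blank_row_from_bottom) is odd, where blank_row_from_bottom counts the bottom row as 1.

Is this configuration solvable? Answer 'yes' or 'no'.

Inversions: 47
Blank is in row 3 (0-indexed from top), which is row 1 counting from the bottom (bottom = 1).
47 + 1 = 48, which is even, so the puzzle is not solvable.

Answer: no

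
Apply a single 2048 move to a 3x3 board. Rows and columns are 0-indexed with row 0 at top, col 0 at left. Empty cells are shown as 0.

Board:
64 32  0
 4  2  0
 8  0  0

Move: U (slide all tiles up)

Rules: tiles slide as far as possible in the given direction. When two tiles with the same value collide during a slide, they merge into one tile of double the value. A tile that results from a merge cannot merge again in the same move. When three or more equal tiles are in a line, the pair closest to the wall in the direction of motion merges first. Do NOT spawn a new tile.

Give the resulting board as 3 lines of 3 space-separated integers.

Answer: 64 32  0
 4  2  0
 8  0  0

Derivation:
Slide up:
col 0: [64, 4, 8] -> [64, 4, 8]
col 1: [32, 2, 0] -> [32, 2, 0]
col 2: [0, 0, 0] -> [0, 0, 0]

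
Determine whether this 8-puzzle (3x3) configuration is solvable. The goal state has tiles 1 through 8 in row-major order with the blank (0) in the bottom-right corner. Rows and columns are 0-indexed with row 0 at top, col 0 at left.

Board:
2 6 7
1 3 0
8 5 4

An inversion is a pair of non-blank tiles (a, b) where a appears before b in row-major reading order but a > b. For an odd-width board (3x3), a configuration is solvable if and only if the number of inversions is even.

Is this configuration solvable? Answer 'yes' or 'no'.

Inversions (pairs i<j in row-major order where tile[i] > tile[j] > 0): 12
12 is even, so the puzzle is solvable.

Answer: yes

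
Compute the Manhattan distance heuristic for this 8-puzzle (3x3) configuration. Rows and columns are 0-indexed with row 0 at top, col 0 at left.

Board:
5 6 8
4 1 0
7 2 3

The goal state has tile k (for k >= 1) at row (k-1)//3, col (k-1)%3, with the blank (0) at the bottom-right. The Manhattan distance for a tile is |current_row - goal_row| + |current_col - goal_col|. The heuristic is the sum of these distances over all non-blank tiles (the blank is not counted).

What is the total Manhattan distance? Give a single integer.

Tile 5: (0,0)->(1,1) = 2
Tile 6: (0,1)->(1,2) = 2
Tile 8: (0,2)->(2,1) = 3
Tile 4: (1,0)->(1,0) = 0
Tile 1: (1,1)->(0,0) = 2
Tile 7: (2,0)->(2,0) = 0
Tile 2: (2,1)->(0,1) = 2
Tile 3: (2,2)->(0,2) = 2
Sum: 2 + 2 + 3 + 0 + 2 + 0 + 2 + 2 = 13

Answer: 13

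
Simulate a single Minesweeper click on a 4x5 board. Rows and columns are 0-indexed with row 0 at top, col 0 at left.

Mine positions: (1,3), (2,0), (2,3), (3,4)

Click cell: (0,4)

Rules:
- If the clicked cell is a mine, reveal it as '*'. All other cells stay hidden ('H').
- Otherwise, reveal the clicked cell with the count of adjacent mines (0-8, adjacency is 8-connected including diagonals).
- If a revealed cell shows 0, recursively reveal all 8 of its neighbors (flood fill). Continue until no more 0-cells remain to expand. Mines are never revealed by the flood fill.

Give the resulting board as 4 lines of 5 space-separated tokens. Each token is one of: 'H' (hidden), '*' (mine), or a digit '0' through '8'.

H H H H 1
H H H H H
H H H H H
H H H H H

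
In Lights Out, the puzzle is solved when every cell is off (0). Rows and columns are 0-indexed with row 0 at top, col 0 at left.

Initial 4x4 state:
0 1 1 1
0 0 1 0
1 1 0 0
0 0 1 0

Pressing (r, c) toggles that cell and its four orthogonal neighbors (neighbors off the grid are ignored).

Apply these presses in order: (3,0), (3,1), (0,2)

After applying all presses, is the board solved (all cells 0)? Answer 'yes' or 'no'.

Answer: yes

Derivation:
After press 1 at (3,0):
0 1 1 1
0 0 1 0
0 1 0 0
1 1 1 0

After press 2 at (3,1):
0 1 1 1
0 0 1 0
0 0 0 0
0 0 0 0

After press 3 at (0,2):
0 0 0 0
0 0 0 0
0 0 0 0
0 0 0 0

Lights still on: 0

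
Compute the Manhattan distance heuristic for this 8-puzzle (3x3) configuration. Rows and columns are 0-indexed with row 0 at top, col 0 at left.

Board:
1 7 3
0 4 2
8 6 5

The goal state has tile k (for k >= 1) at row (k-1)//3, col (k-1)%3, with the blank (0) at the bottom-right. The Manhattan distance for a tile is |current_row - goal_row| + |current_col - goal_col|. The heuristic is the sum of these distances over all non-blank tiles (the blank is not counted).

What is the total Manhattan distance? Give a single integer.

Answer: 11

Derivation:
Tile 1: at (0,0), goal (0,0), distance |0-0|+|0-0| = 0
Tile 7: at (0,1), goal (2,0), distance |0-2|+|1-0| = 3
Tile 3: at (0,2), goal (0,2), distance |0-0|+|2-2| = 0
Tile 4: at (1,1), goal (1,0), distance |1-1|+|1-0| = 1
Tile 2: at (1,2), goal (0,1), distance |1-0|+|2-1| = 2
Tile 8: at (2,0), goal (2,1), distance |2-2|+|0-1| = 1
Tile 6: at (2,1), goal (1,2), distance |2-1|+|1-2| = 2
Tile 5: at (2,2), goal (1,1), distance |2-1|+|2-1| = 2
Sum: 0 + 3 + 0 + 1 + 2 + 1 + 2 + 2 = 11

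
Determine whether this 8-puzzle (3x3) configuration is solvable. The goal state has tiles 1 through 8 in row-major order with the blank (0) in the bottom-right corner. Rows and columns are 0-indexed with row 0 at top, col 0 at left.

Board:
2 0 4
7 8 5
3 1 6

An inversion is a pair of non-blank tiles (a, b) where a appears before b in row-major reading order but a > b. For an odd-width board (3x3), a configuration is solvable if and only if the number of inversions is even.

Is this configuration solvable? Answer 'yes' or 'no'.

Inversions (pairs i<j in row-major order where tile[i] > tile[j] > 0): 14
14 is even, so the puzzle is solvable.

Answer: yes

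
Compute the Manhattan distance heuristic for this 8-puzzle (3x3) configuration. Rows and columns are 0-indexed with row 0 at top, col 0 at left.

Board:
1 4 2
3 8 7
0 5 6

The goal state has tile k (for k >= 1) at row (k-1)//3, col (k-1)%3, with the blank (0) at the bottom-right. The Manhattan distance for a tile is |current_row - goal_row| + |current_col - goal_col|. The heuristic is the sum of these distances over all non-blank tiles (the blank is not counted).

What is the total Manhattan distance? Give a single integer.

Tile 1: at (0,0), goal (0,0), distance |0-0|+|0-0| = 0
Tile 4: at (0,1), goal (1,0), distance |0-1|+|1-0| = 2
Tile 2: at (0,2), goal (0,1), distance |0-0|+|2-1| = 1
Tile 3: at (1,0), goal (0,2), distance |1-0|+|0-2| = 3
Tile 8: at (1,1), goal (2,1), distance |1-2|+|1-1| = 1
Tile 7: at (1,2), goal (2,0), distance |1-2|+|2-0| = 3
Tile 5: at (2,1), goal (1,1), distance |2-1|+|1-1| = 1
Tile 6: at (2,2), goal (1,2), distance |2-1|+|2-2| = 1
Sum: 0 + 2 + 1 + 3 + 1 + 3 + 1 + 1 = 12

Answer: 12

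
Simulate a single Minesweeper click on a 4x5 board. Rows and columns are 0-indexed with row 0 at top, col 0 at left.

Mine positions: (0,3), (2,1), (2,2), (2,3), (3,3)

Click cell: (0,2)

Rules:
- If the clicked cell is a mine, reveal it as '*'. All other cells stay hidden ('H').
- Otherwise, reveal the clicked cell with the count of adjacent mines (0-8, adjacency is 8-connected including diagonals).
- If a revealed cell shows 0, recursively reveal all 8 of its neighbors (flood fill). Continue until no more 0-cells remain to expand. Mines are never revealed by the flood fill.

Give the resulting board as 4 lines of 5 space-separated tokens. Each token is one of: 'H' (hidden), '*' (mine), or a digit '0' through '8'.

H H 1 H H
H H H H H
H H H H H
H H H H H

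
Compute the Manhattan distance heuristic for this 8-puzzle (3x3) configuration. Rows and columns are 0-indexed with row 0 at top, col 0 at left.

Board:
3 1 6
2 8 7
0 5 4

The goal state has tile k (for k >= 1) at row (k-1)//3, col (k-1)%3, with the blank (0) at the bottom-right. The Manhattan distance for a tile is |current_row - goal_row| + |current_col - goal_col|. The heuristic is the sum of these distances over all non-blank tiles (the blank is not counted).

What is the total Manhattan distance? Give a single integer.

Tile 3: at (0,0), goal (0,2), distance |0-0|+|0-2| = 2
Tile 1: at (0,1), goal (0,0), distance |0-0|+|1-0| = 1
Tile 6: at (0,2), goal (1,2), distance |0-1|+|2-2| = 1
Tile 2: at (1,0), goal (0,1), distance |1-0|+|0-1| = 2
Tile 8: at (1,1), goal (2,1), distance |1-2|+|1-1| = 1
Tile 7: at (1,2), goal (2,0), distance |1-2|+|2-0| = 3
Tile 5: at (2,1), goal (1,1), distance |2-1|+|1-1| = 1
Tile 4: at (2,2), goal (1,0), distance |2-1|+|2-0| = 3
Sum: 2 + 1 + 1 + 2 + 1 + 3 + 1 + 3 = 14

Answer: 14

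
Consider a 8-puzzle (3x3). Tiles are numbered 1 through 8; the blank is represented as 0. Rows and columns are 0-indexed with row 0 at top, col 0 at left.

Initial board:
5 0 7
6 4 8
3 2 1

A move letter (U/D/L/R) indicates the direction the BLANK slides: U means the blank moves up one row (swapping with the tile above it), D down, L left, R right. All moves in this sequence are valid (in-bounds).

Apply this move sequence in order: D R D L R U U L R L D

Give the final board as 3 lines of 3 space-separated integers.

After move 1 (D):
5 4 7
6 0 8
3 2 1

After move 2 (R):
5 4 7
6 8 0
3 2 1

After move 3 (D):
5 4 7
6 8 1
3 2 0

After move 4 (L):
5 4 7
6 8 1
3 0 2

After move 5 (R):
5 4 7
6 8 1
3 2 0

After move 6 (U):
5 4 7
6 8 0
3 2 1

After move 7 (U):
5 4 0
6 8 7
3 2 1

After move 8 (L):
5 0 4
6 8 7
3 2 1

After move 9 (R):
5 4 0
6 8 7
3 2 1

After move 10 (L):
5 0 4
6 8 7
3 2 1

After move 11 (D):
5 8 4
6 0 7
3 2 1

Answer: 5 8 4
6 0 7
3 2 1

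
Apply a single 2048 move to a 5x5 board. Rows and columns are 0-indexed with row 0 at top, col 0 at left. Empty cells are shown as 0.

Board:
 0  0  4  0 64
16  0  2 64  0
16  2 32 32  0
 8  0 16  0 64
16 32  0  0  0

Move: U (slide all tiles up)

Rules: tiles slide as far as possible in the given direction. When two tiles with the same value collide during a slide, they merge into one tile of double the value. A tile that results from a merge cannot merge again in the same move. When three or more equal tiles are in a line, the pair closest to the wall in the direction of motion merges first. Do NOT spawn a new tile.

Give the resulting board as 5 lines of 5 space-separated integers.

Slide up:
col 0: [0, 16, 16, 8, 16] -> [32, 8, 16, 0, 0]
col 1: [0, 0, 2, 0, 32] -> [2, 32, 0, 0, 0]
col 2: [4, 2, 32, 16, 0] -> [4, 2, 32, 16, 0]
col 3: [0, 64, 32, 0, 0] -> [64, 32, 0, 0, 0]
col 4: [64, 0, 0, 64, 0] -> [128, 0, 0, 0, 0]

Answer:  32   2   4  64 128
  8  32   2  32   0
 16   0  32   0   0
  0   0  16   0   0
  0   0   0   0   0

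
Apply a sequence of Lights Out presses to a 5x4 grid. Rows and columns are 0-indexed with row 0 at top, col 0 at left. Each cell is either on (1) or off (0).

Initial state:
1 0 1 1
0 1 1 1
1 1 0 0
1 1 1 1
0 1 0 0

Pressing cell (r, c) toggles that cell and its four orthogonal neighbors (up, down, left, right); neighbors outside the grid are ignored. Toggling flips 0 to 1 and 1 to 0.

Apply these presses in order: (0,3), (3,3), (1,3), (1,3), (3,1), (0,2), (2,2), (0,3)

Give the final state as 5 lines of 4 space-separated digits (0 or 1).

After press 1 at (0,3):
1 0 0 0
0 1 1 0
1 1 0 0
1 1 1 1
0 1 0 0

After press 2 at (3,3):
1 0 0 0
0 1 1 0
1 1 0 1
1 1 0 0
0 1 0 1

After press 3 at (1,3):
1 0 0 1
0 1 0 1
1 1 0 0
1 1 0 0
0 1 0 1

After press 4 at (1,3):
1 0 0 0
0 1 1 0
1 1 0 1
1 1 0 0
0 1 0 1

After press 5 at (3,1):
1 0 0 0
0 1 1 0
1 0 0 1
0 0 1 0
0 0 0 1

After press 6 at (0,2):
1 1 1 1
0 1 0 0
1 0 0 1
0 0 1 0
0 0 0 1

After press 7 at (2,2):
1 1 1 1
0 1 1 0
1 1 1 0
0 0 0 0
0 0 0 1

After press 8 at (0,3):
1 1 0 0
0 1 1 1
1 1 1 0
0 0 0 0
0 0 0 1

Answer: 1 1 0 0
0 1 1 1
1 1 1 0
0 0 0 0
0 0 0 1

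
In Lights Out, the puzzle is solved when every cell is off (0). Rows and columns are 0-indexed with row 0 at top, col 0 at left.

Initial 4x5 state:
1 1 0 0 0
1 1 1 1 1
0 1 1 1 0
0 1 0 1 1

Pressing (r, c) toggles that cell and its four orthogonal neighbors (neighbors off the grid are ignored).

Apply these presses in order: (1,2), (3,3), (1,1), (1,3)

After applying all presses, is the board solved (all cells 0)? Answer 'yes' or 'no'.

Answer: no

Derivation:
After press 1 at (1,2):
1 1 1 0 0
1 0 0 0 1
0 1 0 1 0
0 1 0 1 1

After press 2 at (3,3):
1 1 1 0 0
1 0 0 0 1
0 1 0 0 0
0 1 1 0 0

After press 3 at (1,1):
1 0 1 0 0
0 1 1 0 1
0 0 0 0 0
0 1 1 0 0

After press 4 at (1,3):
1 0 1 1 0
0 1 0 1 0
0 0 0 1 0
0 1 1 0 0

Lights still on: 8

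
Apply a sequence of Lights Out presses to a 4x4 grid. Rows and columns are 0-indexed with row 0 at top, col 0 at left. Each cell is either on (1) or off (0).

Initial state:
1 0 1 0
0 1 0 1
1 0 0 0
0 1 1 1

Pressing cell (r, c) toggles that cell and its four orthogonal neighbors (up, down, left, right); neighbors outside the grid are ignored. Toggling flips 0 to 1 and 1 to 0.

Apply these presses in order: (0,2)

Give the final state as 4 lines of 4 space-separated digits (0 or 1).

After press 1 at (0,2):
1 1 0 1
0 1 1 1
1 0 0 0
0 1 1 1

Answer: 1 1 0 1
0 1 1 1
1 0 0 0
0 1 1 1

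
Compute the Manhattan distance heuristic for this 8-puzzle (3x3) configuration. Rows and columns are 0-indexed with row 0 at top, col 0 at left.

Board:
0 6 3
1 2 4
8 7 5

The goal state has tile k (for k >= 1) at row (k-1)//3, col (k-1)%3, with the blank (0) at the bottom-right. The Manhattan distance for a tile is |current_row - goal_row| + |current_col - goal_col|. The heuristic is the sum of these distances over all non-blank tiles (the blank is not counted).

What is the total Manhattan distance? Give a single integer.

Answer: 10

Derivation:
Tile 6: (0,1)->(1,2) = 2
Tile 3: (0,2)->(0,2) = 0
Tile 1: (1,0)->(0,0) = 1
Tile 2: (1,1)->(0,1) = 1
Tile 4: (1,2)->(1,0) = 2
Tile 8: (2,0)->(2,1) = 1
Tile 7: (2,1)->(2,0) = 1
Tile 5: (2,2)->(1,1) = 2
Sum: 2 + 0 + 1 + 1 + 2 + 1 + 1 + 2 = 10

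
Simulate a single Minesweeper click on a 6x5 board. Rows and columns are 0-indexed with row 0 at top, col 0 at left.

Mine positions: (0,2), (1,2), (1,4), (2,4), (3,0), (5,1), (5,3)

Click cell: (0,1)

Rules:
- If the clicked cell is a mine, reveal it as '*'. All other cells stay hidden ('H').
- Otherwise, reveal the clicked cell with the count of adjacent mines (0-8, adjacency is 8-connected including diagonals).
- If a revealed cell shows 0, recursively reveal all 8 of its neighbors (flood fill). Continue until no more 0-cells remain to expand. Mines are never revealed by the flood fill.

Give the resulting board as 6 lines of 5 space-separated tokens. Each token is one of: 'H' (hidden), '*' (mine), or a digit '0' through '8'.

H 2 H H H
H H H H H
H H H H H
H H H H H
H H H H H
H H H H H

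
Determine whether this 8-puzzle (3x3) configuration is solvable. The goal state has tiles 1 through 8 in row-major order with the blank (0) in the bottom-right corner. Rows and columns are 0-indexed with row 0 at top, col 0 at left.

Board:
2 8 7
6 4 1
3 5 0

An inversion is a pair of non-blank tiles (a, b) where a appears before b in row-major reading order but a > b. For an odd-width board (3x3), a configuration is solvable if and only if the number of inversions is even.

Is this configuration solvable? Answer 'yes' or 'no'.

Answer: yes

Derivation:
Inversions (pairs i<j in row-major order where tile[i] > tile[j] > 0): 18
18 is even, so the puzzle is solvable.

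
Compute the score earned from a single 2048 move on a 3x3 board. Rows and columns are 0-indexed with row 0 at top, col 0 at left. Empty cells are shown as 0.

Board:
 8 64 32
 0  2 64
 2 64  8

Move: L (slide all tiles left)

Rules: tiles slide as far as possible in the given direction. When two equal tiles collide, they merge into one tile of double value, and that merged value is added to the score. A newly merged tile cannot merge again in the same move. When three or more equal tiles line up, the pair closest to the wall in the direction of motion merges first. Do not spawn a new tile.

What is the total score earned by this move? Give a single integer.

Answer: 0

Derivation:
Slide left:
row 0: [8, 64, 32] -> [8, 64, 32]  score +0 (running 0)
row 1: [0, 2, 64] -> [2, 64, 0]  score +0 (running 0)
row 2: [2, 64, 8] -> [2, 64, 8]  score +0 (running 0)
Board after move:
 8 64 32
 2 64  0
 2 64  8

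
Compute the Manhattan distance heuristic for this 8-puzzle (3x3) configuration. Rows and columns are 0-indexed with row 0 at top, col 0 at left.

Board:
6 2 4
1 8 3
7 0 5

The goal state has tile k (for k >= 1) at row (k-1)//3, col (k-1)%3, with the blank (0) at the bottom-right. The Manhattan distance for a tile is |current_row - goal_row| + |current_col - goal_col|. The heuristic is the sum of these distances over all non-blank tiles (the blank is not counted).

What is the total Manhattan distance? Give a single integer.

Answer: 11

Derivation:
Tile 6: at (0,0), goal (1,2), distance |0-1|+|0-2| = 3
Tile 2: at (0,1), goal (0,1), distance |0-0|+|1-1| = 0
Tile 4: at (0,2), goal (1,0), distance |0-1|+|2-0| = 3
Tile 1: at (1,0), goal (0,0), distance |1-0|+|0-0| = 1
Tile 8: at (1,1), goal (2,1), distance |1-2|+|1-1| = 1
Tile 3: at (1,2), goal (0,2), distance |1-0|+|2-2| = 1
Tile 7: at (2,0), goal (2,0), distance |2-2|+|0-0| = 0
Tile 5: at (2,2), goal (1,1), distance |2-1|+|2-1| = 2
Sum: 3 + 0 + 3 + 1 + 1 + 1 + 0 + 2 = 11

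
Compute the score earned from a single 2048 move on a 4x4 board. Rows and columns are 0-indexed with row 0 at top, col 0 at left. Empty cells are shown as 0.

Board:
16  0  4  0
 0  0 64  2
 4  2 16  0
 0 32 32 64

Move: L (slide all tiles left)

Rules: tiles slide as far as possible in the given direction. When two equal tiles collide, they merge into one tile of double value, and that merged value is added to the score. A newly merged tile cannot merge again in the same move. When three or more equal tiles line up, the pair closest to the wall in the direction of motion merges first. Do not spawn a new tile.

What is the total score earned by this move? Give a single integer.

Slide left:
row 0: [16, 0, 4, 0] -> [16, 4, 0, 0]  score +0 (running 0)
row 1: [0, 0, 64, 2] -> [64, 2, 0, 0]  score +0 (running 0)
row 2: [4, 2, 16, 0] -> [4, 2, 16, 0]  score +0 (running 0)
row 3: [0, 32, 32, 64] -> [64, 64, 0, 0]  score +64 (running 64)
Board after move:
16  4  0  0
64  2  0  0
 4  2 16  0
64 64  0  0

Answer: 64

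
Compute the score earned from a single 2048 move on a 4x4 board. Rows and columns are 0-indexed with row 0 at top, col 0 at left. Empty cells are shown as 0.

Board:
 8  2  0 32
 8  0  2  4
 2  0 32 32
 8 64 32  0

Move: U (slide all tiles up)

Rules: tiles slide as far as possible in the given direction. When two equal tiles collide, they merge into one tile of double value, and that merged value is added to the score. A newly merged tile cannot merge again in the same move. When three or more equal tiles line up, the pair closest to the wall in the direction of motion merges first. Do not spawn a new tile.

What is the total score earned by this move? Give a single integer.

Slide up:
col 0: [8, 8, 2, 8] -> [16, 2, 8, 0]  score +16 (running 16)
col 1: [2, 0, 0, 64] -> [2, 64, 0, 0]  score +0 (running 16)
col 2: [0, 2, 32, 32] -> [2, 64, 0, 0]  score +64 (running 80)
col 3: [32, 4, 32, 0] -> [32, 4, 32, 0]  score +0 (running 80)
Board after move:
16  2  2 32
 2 64 64  4
 8  0  0 32
 0  0  0  0

Answer: 80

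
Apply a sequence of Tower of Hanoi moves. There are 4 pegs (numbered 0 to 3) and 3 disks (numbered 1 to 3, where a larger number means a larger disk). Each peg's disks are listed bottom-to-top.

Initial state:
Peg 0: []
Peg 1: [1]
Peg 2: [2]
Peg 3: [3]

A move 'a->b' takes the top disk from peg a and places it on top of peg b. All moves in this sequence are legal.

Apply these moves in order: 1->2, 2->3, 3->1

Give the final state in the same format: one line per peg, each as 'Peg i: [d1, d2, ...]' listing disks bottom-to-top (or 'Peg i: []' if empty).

After move 1 (1->2):
Peg 0: []
Peg 1: []
Peg 2: [2, 1]
Peg 3: [3]

After move 2 (2->3):
Peg 0: []
Peg 1: []
Peg 2: [2]
Peg 3: [3, 1]

After move 3 (3->1):
Peg 0: []
Peg 1: [1]
Peg 2: [2]
Peg 3: [3]

Answer: Peg 0: []
Peg 1: [1]
Peg 2: [2]
Peg 3: [3]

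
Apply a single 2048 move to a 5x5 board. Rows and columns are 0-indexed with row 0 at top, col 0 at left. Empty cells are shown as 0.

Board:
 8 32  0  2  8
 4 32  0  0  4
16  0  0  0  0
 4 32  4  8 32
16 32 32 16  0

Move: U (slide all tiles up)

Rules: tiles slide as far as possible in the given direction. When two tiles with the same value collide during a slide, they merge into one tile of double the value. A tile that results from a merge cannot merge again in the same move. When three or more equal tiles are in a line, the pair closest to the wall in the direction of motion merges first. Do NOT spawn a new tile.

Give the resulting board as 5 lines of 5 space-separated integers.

Slide up:
col 0: [8, 4, 16, 4, 16] -> [8, 4, 16, 4, 16]
col 1: [32, 32, 0, 32, 32] -> [64, 64, 0, 0, 0]
col 2: [0, 0, 0, 4, 32] -> [4, 32, 0, 0, 0]
col 3: [2, 0, 0, 8, 16] -> [2, 8, 16, 0, 0]
col 4: [8, 4, 0, 32, 0] -> [8, 4, 32, 0, 0]

Answer:  8 64  4  2  8
 4 64 32  8  4
16  0  0 16 32
 4  0  0  0  0
16  0  0  0  0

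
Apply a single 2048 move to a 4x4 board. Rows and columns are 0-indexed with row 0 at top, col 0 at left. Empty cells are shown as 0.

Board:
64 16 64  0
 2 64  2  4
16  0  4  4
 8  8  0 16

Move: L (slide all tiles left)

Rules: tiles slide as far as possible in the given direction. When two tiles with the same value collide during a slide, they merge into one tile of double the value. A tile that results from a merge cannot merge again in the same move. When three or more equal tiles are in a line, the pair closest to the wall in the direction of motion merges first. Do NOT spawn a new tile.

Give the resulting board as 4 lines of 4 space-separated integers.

Slide left:
row 0: [64, 16, 64, 0] -> [64, 16, 64, 0]
row 1: [2, 64, 2, 4] -> [2, 64, 2, 4]
row 2: [16, 0, 4, 4] -> [16, 8, 0, 0]
row 3: [8, 8, 0, 16] -> [16, 16, 0, 0]

Answer: 64 16 64  0
 2 64  2  4
16  8  0  0
16 16  0  0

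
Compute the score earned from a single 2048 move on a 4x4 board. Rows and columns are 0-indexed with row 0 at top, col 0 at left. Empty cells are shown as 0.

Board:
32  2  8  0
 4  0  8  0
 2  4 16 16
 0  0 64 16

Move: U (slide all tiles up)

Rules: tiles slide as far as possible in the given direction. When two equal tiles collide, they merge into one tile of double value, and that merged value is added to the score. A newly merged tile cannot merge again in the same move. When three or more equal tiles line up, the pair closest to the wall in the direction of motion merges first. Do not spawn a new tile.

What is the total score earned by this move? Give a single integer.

Slide up:
col 0: [32, 4, 2, 0] -> [32, 4, 2, 0]  score +0 (running 0)
col 1: [2, 0, 4, 0] -> [2, 4, 0, 0]  score +0 (running 0)
col 2: [8, 8, 16, 64] -> [16, 16, 64, 0]  score +16 (running 16)
col 3: [0, 0, 16, 16] -> [32, 0, 0, 0]  score +32 (running 48)
Board after move:
32  2 16 32
 4  4 16  0
 2  0 64  0
 0  0  0  0

Answer: 48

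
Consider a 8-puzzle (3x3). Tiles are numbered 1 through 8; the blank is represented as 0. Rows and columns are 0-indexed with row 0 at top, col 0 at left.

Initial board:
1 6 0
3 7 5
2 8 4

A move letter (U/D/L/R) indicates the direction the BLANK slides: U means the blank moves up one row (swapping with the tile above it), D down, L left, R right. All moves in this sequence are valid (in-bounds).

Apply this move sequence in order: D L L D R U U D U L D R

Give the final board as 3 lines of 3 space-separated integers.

Answer: 2 1 5
6 0 7
8 3 4

Derivation:
After move 1 (D):
1 6 5
3 7 0
2 8 4

After move 2 (L):
1 6 5
3 0 7
2 8 4

After move 3 (L):
1 6 5
0 3 7
2 8 4

After move 4 (D):
1 6 5
2 3 7
0 8 4

After move 5 (R):
1 6 5
2 3 7
8 0 4

After move 6 (U):
1 6 5
2 0 7
8 3 4

After move 7 (U):
1 0 5
2 6 7
8 3 4

After move 8 (D):
1 6 5
2 0 7
8 3 4

After move 9 (U):
1 0 5
2 6 7
8 3 4

After move 10 (L):
0 1 5
2 6 7
8 3 4

After move 11 (D):
2 1 5
0 6 7
8 3 4

After move 12 (R):
2 1 5
6 0 7
8 3 4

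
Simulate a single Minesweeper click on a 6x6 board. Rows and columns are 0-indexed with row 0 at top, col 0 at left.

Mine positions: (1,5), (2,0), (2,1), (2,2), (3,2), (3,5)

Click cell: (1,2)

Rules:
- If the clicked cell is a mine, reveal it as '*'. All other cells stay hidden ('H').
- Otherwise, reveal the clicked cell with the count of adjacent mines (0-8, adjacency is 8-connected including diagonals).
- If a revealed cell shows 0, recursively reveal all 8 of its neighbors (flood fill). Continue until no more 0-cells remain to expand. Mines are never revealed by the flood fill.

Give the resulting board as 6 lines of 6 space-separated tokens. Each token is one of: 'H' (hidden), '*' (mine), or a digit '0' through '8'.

H H H H H H
H H 2 H H H
H H H H H H
H H H H H H
H H H H H H
H H H H H H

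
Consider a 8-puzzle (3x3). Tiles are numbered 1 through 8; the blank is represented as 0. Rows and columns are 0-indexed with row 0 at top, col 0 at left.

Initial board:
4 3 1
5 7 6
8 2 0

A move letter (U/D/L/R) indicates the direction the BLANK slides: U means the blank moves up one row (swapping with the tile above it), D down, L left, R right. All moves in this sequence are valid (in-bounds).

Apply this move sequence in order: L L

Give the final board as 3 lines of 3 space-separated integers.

Answer: 4 3 1
5 7 6
0 8 2

Derivation:
After move 1 (L):
4 3 1
5 7 6
8 0 2

After move 2 (L):
4 3 1
5 7 6
0 8 2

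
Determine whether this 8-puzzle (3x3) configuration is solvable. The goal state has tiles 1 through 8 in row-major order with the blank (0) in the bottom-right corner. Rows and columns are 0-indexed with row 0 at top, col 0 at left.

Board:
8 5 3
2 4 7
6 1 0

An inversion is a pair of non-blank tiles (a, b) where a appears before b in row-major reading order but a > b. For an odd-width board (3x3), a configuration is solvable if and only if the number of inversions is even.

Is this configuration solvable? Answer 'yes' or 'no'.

Answer: yes

Derivation:
Inversions (pairs i<j in row-major order where tile[i] > tile[j] > 0): 18
18 is even, so the puzzle is solvable.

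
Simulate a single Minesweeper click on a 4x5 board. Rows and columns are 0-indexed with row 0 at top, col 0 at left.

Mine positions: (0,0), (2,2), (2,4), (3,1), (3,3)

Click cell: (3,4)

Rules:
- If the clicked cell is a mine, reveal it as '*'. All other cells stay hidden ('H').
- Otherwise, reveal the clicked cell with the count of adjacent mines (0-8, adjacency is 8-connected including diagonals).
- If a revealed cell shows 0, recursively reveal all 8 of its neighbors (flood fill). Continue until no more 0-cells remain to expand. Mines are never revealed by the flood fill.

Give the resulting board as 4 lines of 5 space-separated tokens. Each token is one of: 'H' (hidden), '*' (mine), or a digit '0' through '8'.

H H H H H
H H H H H
H H H H H
H H H H 2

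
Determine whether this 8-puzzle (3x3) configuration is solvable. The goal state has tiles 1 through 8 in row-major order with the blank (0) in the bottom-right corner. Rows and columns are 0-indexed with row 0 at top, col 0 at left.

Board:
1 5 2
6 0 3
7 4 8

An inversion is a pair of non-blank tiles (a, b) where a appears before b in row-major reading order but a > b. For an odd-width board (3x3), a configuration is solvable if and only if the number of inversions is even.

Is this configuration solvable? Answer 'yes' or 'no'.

Inversions (pairs i<j in row-major order where tile[i] > tile[j] > 0): 6
6 is even, so the puzzle is solvable.

Answer: yes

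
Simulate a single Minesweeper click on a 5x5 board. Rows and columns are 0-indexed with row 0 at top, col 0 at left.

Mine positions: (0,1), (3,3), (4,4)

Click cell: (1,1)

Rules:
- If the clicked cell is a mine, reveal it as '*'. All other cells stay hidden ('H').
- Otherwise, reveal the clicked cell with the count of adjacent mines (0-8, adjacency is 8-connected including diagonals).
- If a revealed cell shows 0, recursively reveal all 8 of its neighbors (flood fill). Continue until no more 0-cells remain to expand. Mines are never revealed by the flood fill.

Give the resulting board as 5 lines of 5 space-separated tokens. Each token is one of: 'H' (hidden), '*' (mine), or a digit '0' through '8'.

H H H H H
H 1 H H H
H H H H H
H H H H H
H H H H H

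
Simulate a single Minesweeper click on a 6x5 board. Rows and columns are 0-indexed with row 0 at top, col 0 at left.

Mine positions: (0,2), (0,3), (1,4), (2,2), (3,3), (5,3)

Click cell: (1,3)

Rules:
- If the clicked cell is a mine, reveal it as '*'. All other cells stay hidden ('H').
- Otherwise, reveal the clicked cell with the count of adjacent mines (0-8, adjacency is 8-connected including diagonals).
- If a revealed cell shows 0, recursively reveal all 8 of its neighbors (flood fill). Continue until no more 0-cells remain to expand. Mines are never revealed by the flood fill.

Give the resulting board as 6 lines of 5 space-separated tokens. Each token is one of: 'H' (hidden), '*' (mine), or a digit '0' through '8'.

H H H H H
H H H 4 H
H H H H H
H H H H H
H H H H H
H H H H H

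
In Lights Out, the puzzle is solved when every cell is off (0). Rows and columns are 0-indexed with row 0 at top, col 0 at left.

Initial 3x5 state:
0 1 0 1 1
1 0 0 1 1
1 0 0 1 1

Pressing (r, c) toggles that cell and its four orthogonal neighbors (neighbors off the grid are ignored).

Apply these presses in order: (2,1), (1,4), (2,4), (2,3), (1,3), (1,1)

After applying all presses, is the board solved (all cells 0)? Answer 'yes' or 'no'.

Answer: yes

Derivation:
After press 1 at (2,1):
0 1 0 1 1
1 1 0 1 1
0 1 1 1 1

After press 2 at (1,4):
0 1 0 1 0
1 1 0 0 0
0 1 1 1 0

After press 3 at (2,4):
0 1 0 1 0
1 1 0 0 1
0 1 1 0 1

After press 4 at (2,3):
0 1 0 1 0
1 1 0 1 1
0 1 0 1 0

After press 5 at (1,3):
0 1 0 0 0
1 1 1 0 0
0 1 0 0 0

After press 6 at (1,1):
0 0 0 0 0
0 0 0 0 0
0 0 0 0 0

Lights still on: 0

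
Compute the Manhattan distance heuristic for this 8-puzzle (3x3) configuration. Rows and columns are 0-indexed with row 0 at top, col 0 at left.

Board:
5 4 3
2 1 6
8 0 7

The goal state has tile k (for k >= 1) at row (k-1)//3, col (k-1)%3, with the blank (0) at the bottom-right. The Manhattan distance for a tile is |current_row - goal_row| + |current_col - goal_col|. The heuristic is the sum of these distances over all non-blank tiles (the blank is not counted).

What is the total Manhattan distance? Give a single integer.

Answer: 11

Derivation:
Tile 5: (0,0)->(1,1) = 2
Tile 4: (0,1)->(1,0) = 2
Tile 3: (0,2)->(0,2) = 0
Tile 2: (1,0)->(0,1) = 2
Tile 1: (1,1)->(0,0) = 2
Tile 6: (1,2)->(1,2) = 0
Tile 8: (2,0)->(2,1) = 1
Tile 7: (2,2)->(2,0) = 2
Sum: 2 + 2 + 0 + 2 + 2 + 0 + 1 + 2 = 11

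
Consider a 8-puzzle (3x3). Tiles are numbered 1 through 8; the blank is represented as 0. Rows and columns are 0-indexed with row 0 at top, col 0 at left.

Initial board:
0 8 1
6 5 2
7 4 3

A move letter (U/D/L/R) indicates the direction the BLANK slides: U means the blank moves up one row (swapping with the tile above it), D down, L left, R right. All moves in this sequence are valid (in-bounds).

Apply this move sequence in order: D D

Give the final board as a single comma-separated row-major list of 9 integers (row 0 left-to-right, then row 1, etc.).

Answer: 6, 8, 1, 7, 5, 2, 0, 4, 3

Derivation:
After move 1 (D):
6 8 1
0 5 2
7 4 3

After move 2 (D):
6 8 1
7 5 2
0 4 3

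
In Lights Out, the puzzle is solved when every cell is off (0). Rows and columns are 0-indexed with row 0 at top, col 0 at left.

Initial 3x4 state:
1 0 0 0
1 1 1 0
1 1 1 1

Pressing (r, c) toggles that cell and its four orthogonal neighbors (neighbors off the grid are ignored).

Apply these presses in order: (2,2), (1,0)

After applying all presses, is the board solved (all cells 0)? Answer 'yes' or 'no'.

After press 1 at (2,2):
1 0 0 0
1 1 0 0
1 0 0 0

After press 2 at (1,0):
0 0 0 0
0 0 0 0
0 0 0 0

Lights still on: 0

Answer: yes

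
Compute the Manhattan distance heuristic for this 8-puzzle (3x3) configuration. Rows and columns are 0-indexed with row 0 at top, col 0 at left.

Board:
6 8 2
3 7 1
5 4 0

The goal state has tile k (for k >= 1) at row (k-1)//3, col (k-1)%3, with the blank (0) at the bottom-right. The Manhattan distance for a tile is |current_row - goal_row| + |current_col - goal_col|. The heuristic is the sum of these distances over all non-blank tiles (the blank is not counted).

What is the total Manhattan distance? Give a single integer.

Answer: 18

Derivation:
Tile 6: at (0,0), goal (1,2), distance |0-1|+|0-2| = 3
Tile 8: at (0,1), goal (2,1), distance |0-2|+|1-1| = 2
Tile 2: at (0,2), goal (0,1), distance |0-0|+|2-1| = 1
Tile 3: at (1,0), goal (0,2), distance |1-0|+|0-2| = 3
Tile 7: at (1,1), goal (2,0), distance |1-2|+|1-0| = 2
Tile 1: at (1,2), goal (0,0), distance |1-0|+|2-0| = 3
Tile 5: at (2,0), goal (1,1), distance |2-1|+|0-1| = 2
Tile 4: at (2,1), goal (1,0), distance |2-1|+|1-0| = 2
Sum: 3 + 2 + 1 + 3 + 2 + 3 + 2 + 2 = 18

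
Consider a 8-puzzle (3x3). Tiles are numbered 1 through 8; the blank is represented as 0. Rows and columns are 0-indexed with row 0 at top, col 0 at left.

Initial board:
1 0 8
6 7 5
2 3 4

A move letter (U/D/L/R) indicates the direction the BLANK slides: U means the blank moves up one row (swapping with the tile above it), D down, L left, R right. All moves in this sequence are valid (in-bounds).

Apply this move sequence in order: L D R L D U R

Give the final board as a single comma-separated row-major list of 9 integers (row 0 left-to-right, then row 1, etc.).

Answer: 6, 1, 8, 7, 0, 5, 2, 3, 4

Derivation:
After move 1 (L):
0 1 8
6 7 5
2 3 4

After move 2 (D):
6 1 8
0 7 5
2 3 4

After move 3 (R):
6 1 8
7 0 5
2 3 4

After move 4 (L):
6 1 8
0 7 5
2 3 4

After move 5 (D):
6 1 8
2 7 5
0 3 4

After move 6 (U):
6 1 8
0 7 5
2 3 4

After move 7 (R):
6 1 8
7 0 5
2 3 4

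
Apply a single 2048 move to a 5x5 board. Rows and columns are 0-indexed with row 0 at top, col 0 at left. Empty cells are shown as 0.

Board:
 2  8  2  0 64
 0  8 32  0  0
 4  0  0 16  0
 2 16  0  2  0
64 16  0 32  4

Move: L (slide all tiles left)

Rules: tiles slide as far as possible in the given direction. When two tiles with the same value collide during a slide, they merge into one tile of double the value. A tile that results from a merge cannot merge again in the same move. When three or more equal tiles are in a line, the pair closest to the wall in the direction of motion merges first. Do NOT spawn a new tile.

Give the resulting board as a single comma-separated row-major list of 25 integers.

Answer: 2, 8, 2, 64, 0, 8, 32, 0, 0, 0, 4, 16, 0, 0, 0, 2, 16, 2, 0, 0, 64, 16, 32, 4, 0

Derivation:
Slide left:
row 0: [2, 8, 2, 0, 64] -> [2, 8, 2, 64, 0]
row 1: [0, 8, 32, 0, 0] -> [8, 32, 0, 0, 0]
row 2: [4, 0, 0, 16, 0] -> [4, 16, 0, 0, 0]
row 3: [2, 16, 0, 2, 0] -> [2, 16, 2, 0, 0]
row 4: [64, 16, 0, 32, 4] -> [64, 16, 32, 4, 0]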